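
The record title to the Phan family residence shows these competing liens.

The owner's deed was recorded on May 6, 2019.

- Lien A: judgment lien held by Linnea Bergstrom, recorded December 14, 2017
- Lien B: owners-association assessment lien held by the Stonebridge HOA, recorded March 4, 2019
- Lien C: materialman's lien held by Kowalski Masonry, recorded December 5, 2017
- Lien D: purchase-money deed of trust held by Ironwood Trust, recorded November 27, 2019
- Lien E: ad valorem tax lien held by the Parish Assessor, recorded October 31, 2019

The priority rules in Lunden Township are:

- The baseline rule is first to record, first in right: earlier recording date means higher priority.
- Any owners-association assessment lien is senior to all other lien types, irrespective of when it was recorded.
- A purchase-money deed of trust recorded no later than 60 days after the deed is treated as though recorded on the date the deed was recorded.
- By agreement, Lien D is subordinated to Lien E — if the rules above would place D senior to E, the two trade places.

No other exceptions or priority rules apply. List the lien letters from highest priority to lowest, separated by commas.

First, effective dates: D missed the 60-day window (205 days after the deed), so its recording date stands.
As an owners-association assessment lien, B is senior to every other lien.
Remaining liens by effective date: C (December 5, 2017), A (December 14, 2017), E (October 31, 2019), D (November 27, 2019).
D is already junior to E, so the subordination agreement changes nothing.

B, C, A, E, D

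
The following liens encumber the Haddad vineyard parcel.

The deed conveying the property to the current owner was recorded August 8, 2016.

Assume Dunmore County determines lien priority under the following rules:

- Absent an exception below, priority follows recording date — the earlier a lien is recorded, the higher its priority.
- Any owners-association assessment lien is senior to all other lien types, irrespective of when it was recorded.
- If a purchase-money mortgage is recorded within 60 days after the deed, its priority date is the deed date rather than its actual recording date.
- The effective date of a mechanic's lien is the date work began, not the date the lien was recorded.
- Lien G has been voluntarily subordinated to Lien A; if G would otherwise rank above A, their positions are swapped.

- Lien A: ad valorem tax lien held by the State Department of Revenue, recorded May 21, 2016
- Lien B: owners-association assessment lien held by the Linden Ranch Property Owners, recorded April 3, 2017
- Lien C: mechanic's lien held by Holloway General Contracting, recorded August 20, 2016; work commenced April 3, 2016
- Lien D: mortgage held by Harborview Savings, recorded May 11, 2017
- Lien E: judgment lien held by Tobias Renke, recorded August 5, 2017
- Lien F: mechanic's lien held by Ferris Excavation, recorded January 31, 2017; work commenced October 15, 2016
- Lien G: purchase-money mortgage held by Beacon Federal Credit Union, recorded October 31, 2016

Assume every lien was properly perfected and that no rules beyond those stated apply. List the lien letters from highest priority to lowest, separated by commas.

First, effective dates: C is treated as recorded April 3, 2016, the work-commencement date; F relates back to October 15, 2016 (work commenced); G was recorded 84 days after the deed, outside the 60-day window, so it keeps its recording date.
As an owners-association assessment lien, B is senior to every other lien.
Among the remaining liens, by effective date: C (April 3, 2016), A (May 21, 2016), F (October 15, 2016), G (October 31, 2016), D (May 11, 2017), E (August 5, 2017).
G is already junior to A, so the subordination agreement changes nothing.

B, C, A, F, G, D, E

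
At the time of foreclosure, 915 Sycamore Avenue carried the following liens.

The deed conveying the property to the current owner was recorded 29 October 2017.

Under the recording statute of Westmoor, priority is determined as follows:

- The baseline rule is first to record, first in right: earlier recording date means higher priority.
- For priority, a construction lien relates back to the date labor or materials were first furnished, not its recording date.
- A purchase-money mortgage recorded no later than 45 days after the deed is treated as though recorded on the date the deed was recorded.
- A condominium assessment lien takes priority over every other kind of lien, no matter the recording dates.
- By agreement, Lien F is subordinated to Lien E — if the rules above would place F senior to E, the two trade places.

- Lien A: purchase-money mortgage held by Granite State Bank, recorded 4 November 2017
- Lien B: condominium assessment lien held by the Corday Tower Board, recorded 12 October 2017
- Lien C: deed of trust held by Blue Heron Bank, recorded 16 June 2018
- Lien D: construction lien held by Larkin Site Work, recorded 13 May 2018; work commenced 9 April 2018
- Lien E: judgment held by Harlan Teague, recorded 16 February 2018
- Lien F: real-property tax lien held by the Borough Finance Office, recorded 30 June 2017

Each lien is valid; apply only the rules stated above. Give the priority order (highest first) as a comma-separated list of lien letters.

B, E, A, F, D, C

Effective dates: A was recorded within the 45-day window, so its effective date is the deed date 29 October 2017; D's effective date is 9 April 2018, when work began.
B, as a condominium assessment lien, has superpriority and ranks first.
Remaining liens by effective date: F (30 June 2017), A (29 October 2017), E (16 February 2018), D (9 April 2018), C (16 June 2018).
The subordination applies — F was senior to E — so F and E swap.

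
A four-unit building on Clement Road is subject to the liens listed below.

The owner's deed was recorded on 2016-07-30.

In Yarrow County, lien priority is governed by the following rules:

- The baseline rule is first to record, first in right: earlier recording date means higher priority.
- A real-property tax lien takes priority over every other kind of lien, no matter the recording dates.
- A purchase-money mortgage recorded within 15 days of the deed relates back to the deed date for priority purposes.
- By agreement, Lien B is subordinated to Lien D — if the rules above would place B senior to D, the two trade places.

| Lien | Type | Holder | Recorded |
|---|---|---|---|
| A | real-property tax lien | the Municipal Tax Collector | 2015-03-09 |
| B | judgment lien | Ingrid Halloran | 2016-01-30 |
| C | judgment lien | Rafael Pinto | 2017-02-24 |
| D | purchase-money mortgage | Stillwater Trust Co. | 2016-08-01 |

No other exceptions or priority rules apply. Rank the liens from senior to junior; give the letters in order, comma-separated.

A, D, B, C

Effective dates: D's effective date is the deed date, 2016-07-30.
As a real-property tax lien, A is senior to every other lien.
The other liens, earliest effective date first: B (2016-01-30), D (2016-07-30), C (2017-02-24).
Because B would otherwise rank above D, the subordination swaps them.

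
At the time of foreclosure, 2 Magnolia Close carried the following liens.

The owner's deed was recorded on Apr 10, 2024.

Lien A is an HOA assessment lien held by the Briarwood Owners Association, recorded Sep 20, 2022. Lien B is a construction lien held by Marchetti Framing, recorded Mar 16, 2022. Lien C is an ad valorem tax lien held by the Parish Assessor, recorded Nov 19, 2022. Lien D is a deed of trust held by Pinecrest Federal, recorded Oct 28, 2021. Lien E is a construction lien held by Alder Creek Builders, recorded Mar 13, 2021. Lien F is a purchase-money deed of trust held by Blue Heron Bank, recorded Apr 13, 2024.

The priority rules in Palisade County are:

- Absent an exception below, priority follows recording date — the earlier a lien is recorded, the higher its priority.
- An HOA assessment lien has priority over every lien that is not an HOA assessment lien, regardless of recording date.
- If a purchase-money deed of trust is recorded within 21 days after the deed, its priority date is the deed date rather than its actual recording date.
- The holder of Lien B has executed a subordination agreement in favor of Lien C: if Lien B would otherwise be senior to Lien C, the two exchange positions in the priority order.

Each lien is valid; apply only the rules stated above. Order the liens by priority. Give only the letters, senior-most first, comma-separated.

Effective dates: F was recorded within the 21-day window, so its effective date is the deed date Apr 10, 2024.
A, as an HOA assessment lien, has superpriority and ranks first.
Among the remaining liens, by effective date: E (Mar 13, 2021), D (Oct 28, 2021), B (Mar 16, 2022), C (Nov 19, 2022), F (Apr 10, 2024).
The subordination applies — B was senior to C — so B and C swap.

A, E, D, C, B, F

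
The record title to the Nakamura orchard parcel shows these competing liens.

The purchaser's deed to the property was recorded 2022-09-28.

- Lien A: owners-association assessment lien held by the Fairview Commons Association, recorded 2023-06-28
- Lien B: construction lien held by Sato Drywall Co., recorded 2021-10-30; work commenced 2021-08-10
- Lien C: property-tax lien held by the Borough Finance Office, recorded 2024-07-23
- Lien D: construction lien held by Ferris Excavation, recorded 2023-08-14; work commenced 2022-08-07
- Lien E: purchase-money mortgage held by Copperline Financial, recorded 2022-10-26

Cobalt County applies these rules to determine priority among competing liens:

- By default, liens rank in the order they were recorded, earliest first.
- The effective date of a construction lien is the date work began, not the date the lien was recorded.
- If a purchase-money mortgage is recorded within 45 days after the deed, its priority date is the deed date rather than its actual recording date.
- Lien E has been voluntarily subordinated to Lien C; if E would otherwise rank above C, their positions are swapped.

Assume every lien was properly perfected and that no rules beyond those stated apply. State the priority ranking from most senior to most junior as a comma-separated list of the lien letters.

B, D, C, A, E

Adjusting effective dates: B is treated as recorded 2021-08-10, the work-commencement date; D's effective date is 2022-08-07, when work began; E's effective date is the deed date, 2022-09-28.
Ordering by effective date: B (2021-08-10), D (2022-08-07), E (2022-09-28), A (2023-06-28), C (2024-07-23).
E is senior to C before the subordination, so the two trade places.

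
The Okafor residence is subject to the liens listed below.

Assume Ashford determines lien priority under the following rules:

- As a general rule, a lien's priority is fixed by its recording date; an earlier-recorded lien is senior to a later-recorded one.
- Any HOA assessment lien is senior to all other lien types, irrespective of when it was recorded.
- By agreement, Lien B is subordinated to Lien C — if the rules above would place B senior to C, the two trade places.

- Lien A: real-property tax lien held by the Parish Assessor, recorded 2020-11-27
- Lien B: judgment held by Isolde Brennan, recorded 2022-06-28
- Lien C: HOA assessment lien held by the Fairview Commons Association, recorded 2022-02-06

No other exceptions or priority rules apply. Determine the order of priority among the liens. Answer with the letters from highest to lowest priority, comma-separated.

C is an HOA assessment lien, so it outranks all other liens regardless of date.
Ordering the rest by effective date: A (2020-11-27), B (2022-06-28).
B already ranks below C; the subordination has no effect.

C, A, B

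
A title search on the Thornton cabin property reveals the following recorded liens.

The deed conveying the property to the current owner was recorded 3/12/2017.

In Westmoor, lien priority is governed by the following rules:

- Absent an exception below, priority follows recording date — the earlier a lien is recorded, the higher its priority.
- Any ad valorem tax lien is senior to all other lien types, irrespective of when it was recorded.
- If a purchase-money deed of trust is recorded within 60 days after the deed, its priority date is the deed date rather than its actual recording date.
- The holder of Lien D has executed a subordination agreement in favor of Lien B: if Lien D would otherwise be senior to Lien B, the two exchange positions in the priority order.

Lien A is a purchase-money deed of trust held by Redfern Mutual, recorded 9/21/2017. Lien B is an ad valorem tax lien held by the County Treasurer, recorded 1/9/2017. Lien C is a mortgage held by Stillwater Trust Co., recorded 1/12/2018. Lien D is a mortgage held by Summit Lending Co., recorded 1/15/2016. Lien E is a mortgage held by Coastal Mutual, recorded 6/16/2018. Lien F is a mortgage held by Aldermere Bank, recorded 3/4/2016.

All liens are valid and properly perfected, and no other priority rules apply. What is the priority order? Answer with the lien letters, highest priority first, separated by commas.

First, effective dates: A was recorded 193 days after the deed, outside the 60-day window, so it keeps its recording date.
B, as an ad valorem tax lien, has superpriority and ranks first.
Remaining liens by effective date: D (1/15/2016), F (3/4/2016), A (9/21/2017), C (1/12/2018), E (6/16/2018).
D is already junior to B, so the subordination agreement changes nothing.

B, D, F, A, C, E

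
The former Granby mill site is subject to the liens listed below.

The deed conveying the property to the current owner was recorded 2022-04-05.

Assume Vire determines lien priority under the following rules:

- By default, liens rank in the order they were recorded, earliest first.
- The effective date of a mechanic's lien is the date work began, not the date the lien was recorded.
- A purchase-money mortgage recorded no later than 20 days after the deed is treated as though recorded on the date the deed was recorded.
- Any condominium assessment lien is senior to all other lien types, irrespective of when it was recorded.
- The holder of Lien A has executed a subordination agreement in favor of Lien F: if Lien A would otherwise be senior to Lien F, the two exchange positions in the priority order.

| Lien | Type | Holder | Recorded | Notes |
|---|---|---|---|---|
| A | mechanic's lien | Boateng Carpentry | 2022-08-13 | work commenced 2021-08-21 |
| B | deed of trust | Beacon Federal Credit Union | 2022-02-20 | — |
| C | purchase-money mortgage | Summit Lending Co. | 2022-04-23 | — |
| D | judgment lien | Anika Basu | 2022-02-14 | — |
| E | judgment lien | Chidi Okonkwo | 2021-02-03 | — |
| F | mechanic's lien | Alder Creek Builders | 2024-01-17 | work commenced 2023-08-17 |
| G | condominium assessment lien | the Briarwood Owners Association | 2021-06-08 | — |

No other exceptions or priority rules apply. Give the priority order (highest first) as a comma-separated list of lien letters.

G, E, F, D, B, C, A

Effective dates: A is treated as recorded 2021-08-21, the work-commencement date; C relates back to the deed date 2022-04-05; F relates back to 2023-08-17 (work commenced).
G, as a condominium assessment lien, has superpriority and ranks first.
Remaining liens by effective date: E (2021-02-03), A (2021-08-21), D (2022-02-14), B (2022-02-20), C (2022-04-05), F (2023-08-17).
Because A would otherwise rank above F, the subordination swaps them.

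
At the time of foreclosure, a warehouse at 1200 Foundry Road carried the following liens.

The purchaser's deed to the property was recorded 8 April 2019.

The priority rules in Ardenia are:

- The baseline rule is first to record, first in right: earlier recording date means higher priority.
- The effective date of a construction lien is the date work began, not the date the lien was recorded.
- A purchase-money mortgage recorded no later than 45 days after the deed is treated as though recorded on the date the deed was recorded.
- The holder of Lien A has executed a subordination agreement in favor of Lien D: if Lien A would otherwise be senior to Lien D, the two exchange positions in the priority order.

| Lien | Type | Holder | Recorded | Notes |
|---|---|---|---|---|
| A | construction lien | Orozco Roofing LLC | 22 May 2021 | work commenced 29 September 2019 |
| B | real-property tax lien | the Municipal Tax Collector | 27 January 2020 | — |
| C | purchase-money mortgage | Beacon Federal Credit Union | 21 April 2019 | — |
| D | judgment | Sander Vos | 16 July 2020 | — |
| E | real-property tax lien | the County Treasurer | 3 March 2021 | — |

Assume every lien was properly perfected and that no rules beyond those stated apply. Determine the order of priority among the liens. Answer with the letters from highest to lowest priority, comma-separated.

First, effective dates: A relates back to 29 September 2019 (work commenced); C was recorded within the 45-day window, so its effective date is the deed date 8 April 2019.
By effective date: C (8 April 2019), A (29 September 2019), B (27 January 2020), D (16 July 2020), E (3 March 2021).
The subordination applies — A was senior to D — so A and D swap.

C, D, B, A, E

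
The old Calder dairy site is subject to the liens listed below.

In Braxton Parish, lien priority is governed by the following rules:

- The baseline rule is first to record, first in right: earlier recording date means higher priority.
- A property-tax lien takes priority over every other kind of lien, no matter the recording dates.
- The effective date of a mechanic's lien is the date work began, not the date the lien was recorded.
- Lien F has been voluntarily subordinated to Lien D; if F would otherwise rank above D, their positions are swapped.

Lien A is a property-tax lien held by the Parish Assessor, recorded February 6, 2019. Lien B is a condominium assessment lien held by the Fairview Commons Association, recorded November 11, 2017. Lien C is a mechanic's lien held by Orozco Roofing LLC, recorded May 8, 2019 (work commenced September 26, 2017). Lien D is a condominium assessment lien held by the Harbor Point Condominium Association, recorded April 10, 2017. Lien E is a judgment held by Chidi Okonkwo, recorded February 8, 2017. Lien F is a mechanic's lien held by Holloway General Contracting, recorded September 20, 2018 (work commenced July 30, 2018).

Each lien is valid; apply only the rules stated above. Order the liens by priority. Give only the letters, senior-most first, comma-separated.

First, effective dates: C is treated as recorded September 26, 2017, the work-commencement date; F is treated as recorded July 30, 2018, the work-commencement date.
A is a property-tax lien and takes priority over every other lien.
Among the remaining liens, by effective date: E (February 8, 2017), D (April 10, 2017), C (September 26, 2017), B (November 11, 2017), F (July 30, 2018).
F is already junior to D, so the subordination agreement changes nothing.

A, E, D, C, B, F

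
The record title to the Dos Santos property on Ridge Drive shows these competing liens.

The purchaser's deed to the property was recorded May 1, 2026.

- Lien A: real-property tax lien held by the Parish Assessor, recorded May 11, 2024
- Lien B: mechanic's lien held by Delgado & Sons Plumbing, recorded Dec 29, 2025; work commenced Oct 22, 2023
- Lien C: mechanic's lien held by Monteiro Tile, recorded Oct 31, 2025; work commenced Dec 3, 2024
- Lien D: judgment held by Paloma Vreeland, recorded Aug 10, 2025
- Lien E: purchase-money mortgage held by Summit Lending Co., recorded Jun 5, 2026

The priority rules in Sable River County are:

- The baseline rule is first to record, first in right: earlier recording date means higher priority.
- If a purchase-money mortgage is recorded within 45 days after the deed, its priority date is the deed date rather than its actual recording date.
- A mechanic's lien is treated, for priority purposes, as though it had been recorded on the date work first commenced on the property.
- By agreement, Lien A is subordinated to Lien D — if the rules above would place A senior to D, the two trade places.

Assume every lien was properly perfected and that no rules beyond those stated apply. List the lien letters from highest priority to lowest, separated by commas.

B, D, C, A, E

First, effective dates: B is treated as recorded Oct 22, 2023, the work-commencement date; C's effective date is Dec 3, 2024, when work began; E's effective date is the deed date, May 1, 2026.
By effective date: B (Oct 22, 2023), A (May 11, 2024), C (Dec 3, 2024), D (Aug 10, 2025), E (May 1, 2026).
The subordination applies — A was senior to D — so A and D swap.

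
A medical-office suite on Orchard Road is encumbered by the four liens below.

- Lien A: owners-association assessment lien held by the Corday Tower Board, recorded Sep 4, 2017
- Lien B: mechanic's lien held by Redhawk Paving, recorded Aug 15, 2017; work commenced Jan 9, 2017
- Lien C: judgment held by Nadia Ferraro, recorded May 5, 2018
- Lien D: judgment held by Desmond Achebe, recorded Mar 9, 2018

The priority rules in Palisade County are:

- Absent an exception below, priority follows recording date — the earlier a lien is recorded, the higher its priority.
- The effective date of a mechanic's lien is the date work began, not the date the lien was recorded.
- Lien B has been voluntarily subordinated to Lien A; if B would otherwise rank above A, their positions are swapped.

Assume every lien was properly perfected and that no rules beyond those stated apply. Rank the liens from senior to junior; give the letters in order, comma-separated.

Effective dates after the stated exceptions: B relates back to Jan 9, 2017 (work commenced).
Sorted by effective date: B (Jan 9, 2017), A (Sep 4, 2017), D (Mar 9, 2018), C (May 5, 2018).
B would otherwise be senior to A, so under the subordination agreement B and A exchange positions.

A, B, D, C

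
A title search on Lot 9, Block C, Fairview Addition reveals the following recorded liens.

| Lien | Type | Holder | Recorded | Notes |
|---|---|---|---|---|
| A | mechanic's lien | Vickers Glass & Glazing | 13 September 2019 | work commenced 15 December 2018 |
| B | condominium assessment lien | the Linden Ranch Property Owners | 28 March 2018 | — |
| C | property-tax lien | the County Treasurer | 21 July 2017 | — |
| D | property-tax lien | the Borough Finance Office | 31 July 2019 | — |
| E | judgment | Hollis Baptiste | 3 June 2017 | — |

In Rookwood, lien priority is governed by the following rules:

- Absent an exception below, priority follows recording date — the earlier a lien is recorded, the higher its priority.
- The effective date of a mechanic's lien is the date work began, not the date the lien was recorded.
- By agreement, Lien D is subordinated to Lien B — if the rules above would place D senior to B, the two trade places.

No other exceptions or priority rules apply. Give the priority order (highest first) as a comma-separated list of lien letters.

E, C, B, A, D

First, effective dates: A is treated as recorded 15 December 2018, the work-commencement date.
By effective date, earliest first: E (3 June 2017), C (21 July 2017), B (28 March 2018), A (15 December 2018), D (31 July 2019).
D is already junior to B, so the subordination agreement changes nothing.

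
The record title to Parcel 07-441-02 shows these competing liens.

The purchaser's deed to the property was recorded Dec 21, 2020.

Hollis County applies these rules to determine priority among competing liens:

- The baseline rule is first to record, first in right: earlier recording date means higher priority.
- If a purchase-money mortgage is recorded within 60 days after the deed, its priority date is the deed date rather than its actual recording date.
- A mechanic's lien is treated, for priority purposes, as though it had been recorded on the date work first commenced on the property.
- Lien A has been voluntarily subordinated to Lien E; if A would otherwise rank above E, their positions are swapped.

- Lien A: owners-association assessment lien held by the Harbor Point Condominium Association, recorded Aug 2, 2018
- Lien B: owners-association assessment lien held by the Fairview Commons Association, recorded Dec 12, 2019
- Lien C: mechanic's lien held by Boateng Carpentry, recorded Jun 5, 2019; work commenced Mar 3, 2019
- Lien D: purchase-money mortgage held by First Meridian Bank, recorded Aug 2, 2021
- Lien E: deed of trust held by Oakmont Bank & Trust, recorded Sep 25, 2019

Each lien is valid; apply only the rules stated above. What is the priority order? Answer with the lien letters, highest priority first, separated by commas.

E, C, A, B, D

Effective dates: C's effective date is Mar 3, 2019, when work began; D was recorded 224 days after the deed — beyond 60 days — so no relation-back applies.
By effective date: A (Aug 2, 2018), C (Mar 3, 2019), E (Sep 25, 2019), B (Dec 12, 2019), D (Aug 2, 2021).
The subordination applies — A was senior to E — so A and E swap.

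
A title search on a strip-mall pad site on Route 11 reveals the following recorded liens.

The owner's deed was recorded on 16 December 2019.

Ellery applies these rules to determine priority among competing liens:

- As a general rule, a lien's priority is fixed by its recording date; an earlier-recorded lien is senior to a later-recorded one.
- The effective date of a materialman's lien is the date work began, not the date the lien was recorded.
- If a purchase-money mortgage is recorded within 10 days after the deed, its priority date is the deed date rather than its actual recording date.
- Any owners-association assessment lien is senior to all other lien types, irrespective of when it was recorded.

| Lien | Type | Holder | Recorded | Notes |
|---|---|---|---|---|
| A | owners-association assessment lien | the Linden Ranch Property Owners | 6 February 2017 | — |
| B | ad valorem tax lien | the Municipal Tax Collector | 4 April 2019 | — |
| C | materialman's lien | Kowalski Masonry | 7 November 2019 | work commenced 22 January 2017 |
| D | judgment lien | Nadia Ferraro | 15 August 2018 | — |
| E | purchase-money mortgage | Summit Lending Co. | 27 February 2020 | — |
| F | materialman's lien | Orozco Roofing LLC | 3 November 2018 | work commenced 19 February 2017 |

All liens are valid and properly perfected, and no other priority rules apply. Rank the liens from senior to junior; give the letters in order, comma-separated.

Adjusting effective dates: C relates back to 22 January 2017 (work commenced); E was recorded 73 days after the deed — beyond 10 days — so no relation-back applies; F is treated as recorded 19 February 2017, the work-commencement date.
A, as an owners-association assessment lien, has superpriority and ranks first.
Among the remaining liens, by effective date: C (22 January 2017), F (19 February 2017), D (15 August 2018), B (4 April 2019), E (27 February 2020).

A, C, F, D, B, E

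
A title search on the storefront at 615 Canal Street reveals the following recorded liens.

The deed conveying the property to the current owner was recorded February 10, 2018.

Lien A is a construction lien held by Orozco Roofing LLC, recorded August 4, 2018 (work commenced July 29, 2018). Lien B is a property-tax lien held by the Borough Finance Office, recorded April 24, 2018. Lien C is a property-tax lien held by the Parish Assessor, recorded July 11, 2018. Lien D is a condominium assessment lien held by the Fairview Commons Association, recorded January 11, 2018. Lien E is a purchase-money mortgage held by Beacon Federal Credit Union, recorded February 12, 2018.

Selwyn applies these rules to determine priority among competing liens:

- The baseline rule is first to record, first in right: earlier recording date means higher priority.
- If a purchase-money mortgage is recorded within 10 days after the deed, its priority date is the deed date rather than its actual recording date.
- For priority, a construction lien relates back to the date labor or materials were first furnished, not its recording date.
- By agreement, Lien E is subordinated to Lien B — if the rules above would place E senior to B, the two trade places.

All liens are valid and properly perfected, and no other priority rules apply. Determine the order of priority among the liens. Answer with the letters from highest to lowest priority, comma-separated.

Adjusting effective dates: A is treated as recorded July 29, 2018, the work-commencement date; E was recorded within the 10-day window, so its effective date is the deed date February 10, 2018.
Sorted by effective date: D (January 11, 2018), E (February 10, 2018), B (April 24, 2018), C (July 11, 2018), A (July 29, 2018).
Because E would otherwise rank above B, the subordination swaps them.

D, B, E, C, A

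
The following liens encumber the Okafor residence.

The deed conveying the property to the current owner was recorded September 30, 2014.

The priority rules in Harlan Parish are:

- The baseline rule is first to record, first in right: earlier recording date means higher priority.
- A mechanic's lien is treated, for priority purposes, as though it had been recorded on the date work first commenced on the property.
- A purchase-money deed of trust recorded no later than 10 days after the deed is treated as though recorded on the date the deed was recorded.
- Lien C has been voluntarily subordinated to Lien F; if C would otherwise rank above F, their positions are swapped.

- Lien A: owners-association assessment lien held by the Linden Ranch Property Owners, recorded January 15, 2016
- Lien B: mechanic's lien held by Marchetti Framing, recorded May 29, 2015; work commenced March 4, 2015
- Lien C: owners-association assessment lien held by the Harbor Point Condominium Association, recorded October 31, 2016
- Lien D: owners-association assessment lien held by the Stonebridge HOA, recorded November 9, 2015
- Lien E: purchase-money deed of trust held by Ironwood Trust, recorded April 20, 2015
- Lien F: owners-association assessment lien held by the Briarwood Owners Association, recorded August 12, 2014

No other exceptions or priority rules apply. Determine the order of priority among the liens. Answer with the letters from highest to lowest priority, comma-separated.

Effective dates: B is treated as recorded March 4, 2015, the work-commencement date; E was recorded 202 days after the deed — beyond 10 days — so no relation-back applies.
By effective date: F (August 12, 2014), B (March 4, 2015), E (April 20, 2015), D (November 9, 2015), A (January 15, 2016), C (October 31, 2016).
C is already junior to F, so the subordination agreement changes nothing.

F, B, E, D, A, C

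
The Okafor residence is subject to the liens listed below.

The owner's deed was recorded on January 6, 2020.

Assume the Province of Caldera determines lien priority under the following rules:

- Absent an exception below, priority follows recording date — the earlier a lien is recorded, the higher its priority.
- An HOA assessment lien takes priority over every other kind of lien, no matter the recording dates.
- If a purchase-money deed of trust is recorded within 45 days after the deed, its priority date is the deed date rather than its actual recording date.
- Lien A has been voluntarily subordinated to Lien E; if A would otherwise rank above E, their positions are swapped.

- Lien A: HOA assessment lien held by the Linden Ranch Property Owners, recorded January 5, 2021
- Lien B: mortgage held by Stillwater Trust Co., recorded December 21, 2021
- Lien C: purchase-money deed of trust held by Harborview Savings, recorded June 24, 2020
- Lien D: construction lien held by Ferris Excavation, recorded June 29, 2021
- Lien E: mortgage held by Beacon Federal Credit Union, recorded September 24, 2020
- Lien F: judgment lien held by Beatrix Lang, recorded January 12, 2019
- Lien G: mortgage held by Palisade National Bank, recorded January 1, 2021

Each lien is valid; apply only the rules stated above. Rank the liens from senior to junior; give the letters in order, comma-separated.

E, F, C, A, G, D, B

Effective dates after the stated exceptions: C was recorded 170 days after the deed — beyond 45 days — so no relation-back applies.
As an HOA assessment lien, A is senior to every other lien.
Among the remaining liens, by effective date: F (January 12, 2019), C (June 24, 2020), E (September 24, 2020), G (January 1, 2021), D (June 29, 2021), B (December 21, 2021).
Because A would otherwise rank above E, the subordination swaps them.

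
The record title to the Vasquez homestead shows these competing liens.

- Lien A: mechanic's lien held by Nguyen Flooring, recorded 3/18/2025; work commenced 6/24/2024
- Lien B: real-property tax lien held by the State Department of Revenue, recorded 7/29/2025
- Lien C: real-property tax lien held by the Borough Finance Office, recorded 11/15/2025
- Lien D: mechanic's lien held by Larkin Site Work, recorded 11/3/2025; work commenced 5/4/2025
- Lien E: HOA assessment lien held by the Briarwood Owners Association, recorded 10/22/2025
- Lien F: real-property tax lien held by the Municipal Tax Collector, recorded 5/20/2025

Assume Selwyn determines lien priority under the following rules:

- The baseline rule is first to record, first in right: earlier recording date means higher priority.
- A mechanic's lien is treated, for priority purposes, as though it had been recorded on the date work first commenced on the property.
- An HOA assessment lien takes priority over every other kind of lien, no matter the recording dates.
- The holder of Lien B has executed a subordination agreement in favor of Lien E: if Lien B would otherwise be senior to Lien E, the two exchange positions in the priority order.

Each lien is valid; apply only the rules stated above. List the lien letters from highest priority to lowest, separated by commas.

Effective dates: A relates back to 6/24/2024 (work commenced); D is treated as recorded 5/4/2025, the work-commencement date.
E is an HOA assessment lien and takes priority over every other lien.
Remaining liens by effective date: A (6/24/2024), D (5/4/2025), F (5/20/2025), B (7/29/2025), C (11/15/2025).
B is already junior to E, so the subordination agreement changes nothing.

E, A, D, F, B, C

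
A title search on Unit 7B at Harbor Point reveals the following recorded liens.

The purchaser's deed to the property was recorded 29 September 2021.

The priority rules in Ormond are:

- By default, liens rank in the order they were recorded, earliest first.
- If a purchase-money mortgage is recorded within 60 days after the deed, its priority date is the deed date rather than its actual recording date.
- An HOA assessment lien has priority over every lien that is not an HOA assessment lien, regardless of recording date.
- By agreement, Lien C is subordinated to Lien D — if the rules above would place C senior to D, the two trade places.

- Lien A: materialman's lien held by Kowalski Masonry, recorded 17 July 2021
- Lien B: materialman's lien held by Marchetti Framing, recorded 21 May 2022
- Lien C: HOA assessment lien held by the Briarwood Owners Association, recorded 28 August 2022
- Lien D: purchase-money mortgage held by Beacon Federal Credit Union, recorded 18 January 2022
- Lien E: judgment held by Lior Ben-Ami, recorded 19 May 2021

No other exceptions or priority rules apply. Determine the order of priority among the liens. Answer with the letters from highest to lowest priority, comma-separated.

D, E, A, C, B

First, effective dates: D was recorded 111 days after the deed, outside the 60-day window, so it keeps its recording date.
C is an HOA assessment lien, so it outranks all other liens regardless of date.
Remaining liens by effective date: E (19 May 2021), A (17 July 2021), D (18 January 2022), B (21 May 2022).
The subordination applies — C was senior to D — so C and D swap.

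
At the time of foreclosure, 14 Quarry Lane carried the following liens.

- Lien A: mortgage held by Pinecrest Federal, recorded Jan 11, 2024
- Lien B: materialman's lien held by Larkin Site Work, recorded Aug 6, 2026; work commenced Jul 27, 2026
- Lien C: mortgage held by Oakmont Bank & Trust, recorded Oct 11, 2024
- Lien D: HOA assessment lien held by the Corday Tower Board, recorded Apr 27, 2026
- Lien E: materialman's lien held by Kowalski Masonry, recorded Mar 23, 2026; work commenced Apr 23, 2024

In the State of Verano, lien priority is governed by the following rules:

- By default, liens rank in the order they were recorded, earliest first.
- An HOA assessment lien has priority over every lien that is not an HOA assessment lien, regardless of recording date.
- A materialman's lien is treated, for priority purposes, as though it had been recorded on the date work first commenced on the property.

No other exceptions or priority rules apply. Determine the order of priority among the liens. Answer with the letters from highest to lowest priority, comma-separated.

D, A, E, C, B

Effective dates: B relates back to Jul 27, 2026 (work commenced); E's effective date is Apr 23, 2024, when work began.
D, as an HOA assessment lien, has superpriority and ranks first.
The other liens, earliest effective date first: A (Jan 11, 2024), E (Apr 23, 2024), C (Oct 11, 2024), B (Jul 27, 2026).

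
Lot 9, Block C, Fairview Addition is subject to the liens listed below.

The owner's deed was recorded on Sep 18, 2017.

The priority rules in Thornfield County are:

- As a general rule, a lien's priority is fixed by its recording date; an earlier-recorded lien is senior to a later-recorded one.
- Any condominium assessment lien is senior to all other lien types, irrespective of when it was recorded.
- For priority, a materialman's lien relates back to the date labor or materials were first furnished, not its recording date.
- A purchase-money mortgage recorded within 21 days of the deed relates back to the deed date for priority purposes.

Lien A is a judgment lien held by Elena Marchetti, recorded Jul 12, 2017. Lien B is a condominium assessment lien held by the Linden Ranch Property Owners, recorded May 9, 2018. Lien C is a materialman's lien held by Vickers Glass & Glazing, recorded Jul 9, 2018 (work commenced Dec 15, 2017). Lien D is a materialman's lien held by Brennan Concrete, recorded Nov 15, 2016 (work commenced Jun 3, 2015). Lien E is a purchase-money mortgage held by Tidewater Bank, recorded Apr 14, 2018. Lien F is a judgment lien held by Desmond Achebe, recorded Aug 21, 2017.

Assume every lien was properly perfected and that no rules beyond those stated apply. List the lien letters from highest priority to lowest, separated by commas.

Adjusting effective dates: C's effective date is Dec 15, 2017, when work began; D's effective date is Jun 3, 2015, when work began; E missed the 21-day window (208 days after the deed), so its recording date stands.
As a condominium assessment lien, B is senior to every other lien.
Among the remaining liens, by effective date: D (Jun 3, 2015), A (Jul 12, 2017), F (Aug 21, 2017), C (Dec 15, 2017), E (Apr 14, 2018).

B, D, A, F, C, E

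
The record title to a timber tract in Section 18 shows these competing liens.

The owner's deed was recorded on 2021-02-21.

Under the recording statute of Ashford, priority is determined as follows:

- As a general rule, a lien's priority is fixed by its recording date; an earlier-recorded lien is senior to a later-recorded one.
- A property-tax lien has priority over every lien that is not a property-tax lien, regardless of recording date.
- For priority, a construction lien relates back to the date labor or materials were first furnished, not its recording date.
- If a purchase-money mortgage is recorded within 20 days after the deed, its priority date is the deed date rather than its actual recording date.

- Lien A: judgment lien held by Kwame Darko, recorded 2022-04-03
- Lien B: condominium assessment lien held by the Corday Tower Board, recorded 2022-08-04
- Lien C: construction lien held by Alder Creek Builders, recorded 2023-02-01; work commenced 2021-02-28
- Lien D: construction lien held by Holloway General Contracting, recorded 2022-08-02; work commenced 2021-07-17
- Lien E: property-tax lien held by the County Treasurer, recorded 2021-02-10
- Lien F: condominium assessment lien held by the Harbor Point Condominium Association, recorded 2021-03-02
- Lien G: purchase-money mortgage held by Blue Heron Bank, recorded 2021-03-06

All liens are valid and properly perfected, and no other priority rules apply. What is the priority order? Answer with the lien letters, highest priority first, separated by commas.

E, G, C, F, D, A, B

First, effective dates: C is treated as recorded 2021-02-28, the work-commencement date; D relates back to 2021-07-17 (work commenced); G was recorded within the 20-day window, so its effective date is the deed date 2021-02-21.
E is a property-tax lien and takes priority over every other lien.
Among the remaining liens, by effective date: G (2021-02-21), C (2021-02-28), F (2021-03-02), D (2021-07-17), A (2022-04-03), B (2022-08-04).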